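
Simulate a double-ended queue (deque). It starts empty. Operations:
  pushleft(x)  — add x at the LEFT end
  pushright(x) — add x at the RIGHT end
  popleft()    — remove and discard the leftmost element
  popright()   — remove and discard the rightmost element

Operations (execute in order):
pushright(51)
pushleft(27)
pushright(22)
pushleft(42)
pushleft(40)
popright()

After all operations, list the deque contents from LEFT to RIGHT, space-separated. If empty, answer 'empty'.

Answer: 40 42 27 51

Derivation:
pushright(51): [51]
pushleft(27): [27, 51]
pushright(22): [27, 51, 22]
pushleft(42): [42, 27, 51, 22]
pushleft(40): [40, 42, 27, 51, 22]
popright(): [40, 42, 27, 51]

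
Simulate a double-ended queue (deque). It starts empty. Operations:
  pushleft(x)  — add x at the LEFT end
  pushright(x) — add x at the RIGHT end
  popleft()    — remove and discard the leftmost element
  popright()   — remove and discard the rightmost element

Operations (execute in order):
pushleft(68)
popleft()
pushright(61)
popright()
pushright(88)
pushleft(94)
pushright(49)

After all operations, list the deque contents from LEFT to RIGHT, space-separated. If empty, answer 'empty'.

pushleft(68): [68]
popleft(): []
pushright(61): [61]
popright(): []
pushright(88): [88]
pushleft(94): [94, 88]
pushright(49): [94, 88, 49]

Answer: 94 88 49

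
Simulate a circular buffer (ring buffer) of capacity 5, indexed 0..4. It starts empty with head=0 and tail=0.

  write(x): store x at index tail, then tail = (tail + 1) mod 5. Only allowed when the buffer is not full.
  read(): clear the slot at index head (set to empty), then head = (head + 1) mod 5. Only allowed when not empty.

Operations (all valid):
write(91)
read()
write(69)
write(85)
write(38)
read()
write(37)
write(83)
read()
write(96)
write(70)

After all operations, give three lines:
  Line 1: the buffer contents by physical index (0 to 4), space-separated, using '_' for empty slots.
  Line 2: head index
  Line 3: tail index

Answer: 83 96 70 38 37
3
3

Derivation:
write(91): buf=[91 _ _ _ _], head=0, tail=1, size=1
read(): buf=[_ _ _ _ _], head=1, tail=1, size=0
write(69): buf=[_ 69 _ _ _], head=1, tail=2, size=1
write(85): buf=[_ 69 85 _ _], head=1, tail=3, size=2
write(38): buf=[_ 69 85 38 _], head=1, tail=4, size=3
read(): buf=[_ _ 85 38 _], head=2, tail=4, size=2
write(37): buf=[_ _ 85 38 37], head=2, tail=0, size=3
write(83): buf=[83 _ 85 38 37], head=2, tail=1, size=4
read(): buf=[83 _ _ 38 37], head=3, tail=1, size=3
write(96): buf=[83 96 _ 38 37], head=3, tail=2, size=4
write(70): buf=[83 96 70 38 37], head=3, tail=3, size=5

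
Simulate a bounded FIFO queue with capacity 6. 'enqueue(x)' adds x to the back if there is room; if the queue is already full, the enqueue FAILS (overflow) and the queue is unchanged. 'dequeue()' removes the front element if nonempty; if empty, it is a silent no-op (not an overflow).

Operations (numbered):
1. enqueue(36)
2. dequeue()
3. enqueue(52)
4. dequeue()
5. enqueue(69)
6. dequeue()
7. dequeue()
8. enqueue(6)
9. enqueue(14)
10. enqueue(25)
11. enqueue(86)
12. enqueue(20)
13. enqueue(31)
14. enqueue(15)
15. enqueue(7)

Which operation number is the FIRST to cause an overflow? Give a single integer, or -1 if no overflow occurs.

1. enqueue(36): size=1
2. dequeue(): size=0
3. enqueue(52): size=1
4. dequeue(): size=0
5. enqueue(69): size=1
6. dequeue(): size=0
7. dequeue(): empty, no-op, size=0
8. enqueue(6): size=1
9. enqueue(14): size=2
10. enqueue(25): size=3
11. enqueue(86): size=4
12. enqueue(20): size=5
13. enqueue(31): size=6
14. enqueue(15): size=6=cap → OVERFLOW (fail)
15. enqueue(7): size=6=cap → OVERFLOW (fail)

Answer: 14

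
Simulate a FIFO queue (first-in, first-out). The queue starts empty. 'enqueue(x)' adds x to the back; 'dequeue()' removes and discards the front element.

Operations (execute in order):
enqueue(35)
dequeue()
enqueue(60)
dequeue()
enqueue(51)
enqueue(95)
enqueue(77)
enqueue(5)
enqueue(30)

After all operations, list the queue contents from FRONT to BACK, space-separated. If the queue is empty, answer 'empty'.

Answer: 51 95 77 5 30

Derivation:
enqueue(35): [35]
dequeue(): []
enqueue(60): [60]
dequeue(): []
enqueue(51): [51]
enqueue(95): [51, 95]
enqueue(77): [51, 95, 77]
enqueue(5): [51, 95, 77, 5]
enqueue(30): [51, 95, 77, 5, 30]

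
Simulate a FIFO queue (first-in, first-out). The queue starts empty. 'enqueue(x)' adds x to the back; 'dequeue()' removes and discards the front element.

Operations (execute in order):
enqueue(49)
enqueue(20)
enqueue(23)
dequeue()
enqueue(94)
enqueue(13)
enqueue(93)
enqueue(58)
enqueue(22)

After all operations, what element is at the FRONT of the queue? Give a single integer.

enqueue(49): queue = [49]
enqueue(20): queue = [49, 20]
enqueue(23): queue = [49, 20, 23]
dequeue(): queue = [20, 23]
enqueue(94): queue = [20, 23, 94]
enqueue(13): queue = [20, 23, 94, 13]
enqueue(93): queue = [20, 23, 94, 13, 93]
enqueue(58): queue = [20, 23, 94, 13, 93, 58]
enqueue(22): queue = [20, 23, 94, 13, 93, 58, 22]

Answer: 20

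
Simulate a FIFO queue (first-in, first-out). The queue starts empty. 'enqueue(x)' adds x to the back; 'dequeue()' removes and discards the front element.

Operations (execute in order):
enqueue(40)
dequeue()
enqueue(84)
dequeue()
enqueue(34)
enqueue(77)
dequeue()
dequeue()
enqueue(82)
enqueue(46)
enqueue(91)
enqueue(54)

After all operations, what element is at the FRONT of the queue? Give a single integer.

enqueue(40): queue = [40]
dequeue(): queue = []
enqueue(84): queue = [84]
dequeue(): queue = []
enqueue(34): queue = [34]
enqueue(77): queue = [34, 77]
dequeue(): queue = [77]
dequeue(): queue = []
enqueue(82): queue = [82]
enqueue(46): queue = [82, 46]
enqueue(91): queue = [82, 46, 91]
enqueue(54): queue = [82, 46, 91, 54]

Answer: 82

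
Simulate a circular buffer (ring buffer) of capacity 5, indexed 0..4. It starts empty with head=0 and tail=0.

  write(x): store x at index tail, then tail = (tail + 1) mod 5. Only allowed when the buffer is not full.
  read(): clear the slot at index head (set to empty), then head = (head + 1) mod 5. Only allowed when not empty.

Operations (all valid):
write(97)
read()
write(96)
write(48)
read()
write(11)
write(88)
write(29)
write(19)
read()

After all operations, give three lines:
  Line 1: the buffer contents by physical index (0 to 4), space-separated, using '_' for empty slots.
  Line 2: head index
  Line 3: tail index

write(97): buf=[97 _ _ _ _], head=0, tail=1, size=1
read(): buf=[_ _ _ _ _], head=1, tail=1, size=0
write(96): buf=[_ 96 _ _ _], head=1, tail=2, size=1
write(48): buf=[_ 96 48 _ _], head=1, tail=3, size=2
read(): buf=[_ _ 48 _ _], head=2, tail=3, size=1
write(11): buf=[_ _ 48 11 _], head=2, tail=4, size=2
write(88): buf=[_ _ 48 11 88], head=2, tail=0, size=3
write(29): buf=[29 _ 48 11 88], head=2, tail=1, size=4
write(19): buf=[29 19 48 11 88], head=2, tail=2, size=5
read(): buf=[29 19 _ 11 88], head=3, tail=2, size=4

Answer: 29 19 _ 11 88
3
2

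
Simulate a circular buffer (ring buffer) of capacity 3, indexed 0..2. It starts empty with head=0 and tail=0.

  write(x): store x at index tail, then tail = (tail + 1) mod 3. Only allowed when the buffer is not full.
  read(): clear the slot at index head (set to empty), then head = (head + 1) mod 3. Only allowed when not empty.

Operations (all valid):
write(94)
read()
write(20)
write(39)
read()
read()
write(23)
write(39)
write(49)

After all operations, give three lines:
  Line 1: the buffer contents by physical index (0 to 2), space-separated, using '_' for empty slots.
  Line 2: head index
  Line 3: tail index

Answer: 23 39 49
0
0

Derivation:
write(94): buf=[94 _ _], head=0, tail=1, size=1
read(): buf=[_ _ _], head=1, tail=1, size=0
write(20): buf=[_ 20 _], head=1, tail=2, size=1
write(39): buf=[_ 20 39], head=1, tail=0, size=2
read(): buf=[_ _ 39], head=2, tail=0, size=1
read(): buf=[_ _ _], head=0, tail=0, size=0
write(23): buf=[23 _ _], head=0, tail=1, size=1
write(39): buf=[23 39 _], head=0, tail=2, size=2
write(49): buf=[23 39 49], head=0, tail=0, size=3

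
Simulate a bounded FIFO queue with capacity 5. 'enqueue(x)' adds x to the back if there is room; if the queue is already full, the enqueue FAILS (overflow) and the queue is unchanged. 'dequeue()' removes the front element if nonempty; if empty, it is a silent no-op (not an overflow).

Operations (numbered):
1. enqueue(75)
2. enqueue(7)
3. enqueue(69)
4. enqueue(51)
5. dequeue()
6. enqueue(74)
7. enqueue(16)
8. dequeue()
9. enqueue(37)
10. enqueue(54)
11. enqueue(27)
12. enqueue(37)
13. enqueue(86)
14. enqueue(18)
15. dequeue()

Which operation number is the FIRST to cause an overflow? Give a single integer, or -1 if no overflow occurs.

Answer: 10

Derivation:
1. enqueue(75): size=1
2. enqueue(7): size=2
3. enqueue(69): size=3
4. enqueue(51): size=4
5. dequeue(): size=3
6. enqueue(74): size=4
7. enqueue(16): size=5
8. dequeue(): size=4
9. enqueue(37): size=5
10. enqueue(54): size=5=cap → OVERFLOW (fail)
11. enqueue(27): size=5=cap → OVERFLOW (fail)
12. enqueue(37): size=5=cap → OVERFLOW (fail)
13. enqueue(86): size=5=cap → OVERFLOW (fail)
14. enqueue(18): size=5=cap → OVERFLOW (fail)
15. dequeue(): size=4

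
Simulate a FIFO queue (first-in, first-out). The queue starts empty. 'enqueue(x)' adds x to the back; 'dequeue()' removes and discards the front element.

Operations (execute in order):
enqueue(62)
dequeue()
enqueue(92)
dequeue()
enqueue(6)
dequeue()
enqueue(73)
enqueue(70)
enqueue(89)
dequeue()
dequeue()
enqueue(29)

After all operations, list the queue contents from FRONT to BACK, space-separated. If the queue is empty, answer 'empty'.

enqueue(62): [62]
dequeue(): []
enqueue(92): [92]
dequeue(): []
enqueue(6): [6]
dequeue(): []
enqueue(73): [73]
enqueue(70): [73, 70]
enqueue(89): [73, 70, 89]
dequeue(): [70, 89]
dequeue(): [89]
enqueue(29): [89, 29]

Answer: 89 29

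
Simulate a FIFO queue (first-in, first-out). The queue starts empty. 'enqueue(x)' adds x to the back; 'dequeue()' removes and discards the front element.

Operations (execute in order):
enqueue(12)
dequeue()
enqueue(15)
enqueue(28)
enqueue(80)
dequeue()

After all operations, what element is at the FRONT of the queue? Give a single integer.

Answer: 28

Derivation:
enqueue(12): queue = [12]
dequeue(): queue = []
enqueue(15): queue = [15]
enqueue(28): queue = [15, 28]
enqueue(80): queue = [15, 28, 80]
dequeue(): queue = [28, 80]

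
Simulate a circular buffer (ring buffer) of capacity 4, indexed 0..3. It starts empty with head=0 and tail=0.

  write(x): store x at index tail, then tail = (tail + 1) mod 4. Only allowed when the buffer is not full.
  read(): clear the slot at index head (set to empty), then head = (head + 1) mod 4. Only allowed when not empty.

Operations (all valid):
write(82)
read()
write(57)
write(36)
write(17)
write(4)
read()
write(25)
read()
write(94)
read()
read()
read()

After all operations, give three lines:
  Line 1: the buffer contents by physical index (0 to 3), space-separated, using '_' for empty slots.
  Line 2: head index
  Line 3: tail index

write(82): buf=[82 _ _ _], head=0, tail=1, size=1
read(): buf=[_ _ _ _], head=1, tail=1, size=0
write(57): buf=[_ 57 _ _], head=1, tail=2, size=1
write(36): buf=[_ 57 36 _], head=1, tail=3, size=2
write(17): buf=[_ 57 36 17], head=1, tail=0, size=3
write(4): buf=[4 57 36 17], head=1, tail=1, size=4
read(): buf=[4 _ 36 17], head=2, tail=1, size=3
write(25): buf=[4 25 36 17], head=2, tail=2, size=4
read(): buf=[4 25 _ 17], head=3, tail=2, size=3
write(94): buf=[4 25 94 17], head=3, tail=3, size=4
read(): buf=[4 25 94 _], head=0, tail=3, size=3
read(): buf=[_ 25 94 _], head=1, tail=3, size=2
read(): buf=[_ _ 94 _], head=2, tail=3, size=1

Answer: _ _ 94 _
2
3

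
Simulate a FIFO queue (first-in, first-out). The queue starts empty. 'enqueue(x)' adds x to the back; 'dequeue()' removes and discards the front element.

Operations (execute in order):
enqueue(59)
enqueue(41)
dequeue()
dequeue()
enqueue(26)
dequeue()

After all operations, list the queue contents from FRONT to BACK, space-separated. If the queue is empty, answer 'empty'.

enqueue(59): [59]
enqueue(41): [59, 41]
dequeue(): [41]
dequeue(): []
enqueue(26): [26]
dequeue(): []

Answer: empty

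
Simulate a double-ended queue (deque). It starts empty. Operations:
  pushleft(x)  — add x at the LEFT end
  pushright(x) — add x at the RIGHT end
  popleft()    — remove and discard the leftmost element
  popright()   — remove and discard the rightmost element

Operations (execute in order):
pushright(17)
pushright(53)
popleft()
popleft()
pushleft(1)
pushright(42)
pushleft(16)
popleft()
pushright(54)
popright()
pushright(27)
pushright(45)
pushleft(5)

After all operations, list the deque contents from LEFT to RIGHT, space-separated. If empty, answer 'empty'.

pushright(17): [17]
pushright(53): [17, 53]
popleft(): [53]
popleft(): []
pushleft(1): [1]
pushright(42): [1, 42]
pushleft(16): [16, 1, 42]
popleft(): [1, 42]
pushright(54): [1, 42, 54]
popright(): [1, 42]
pushright(27): [1, 42, 27]
pushright(45): [1, 42, 27, 45]
pushleft(5): [5, 1, 42, 27, 45]

Answer: 5 1 42 27 45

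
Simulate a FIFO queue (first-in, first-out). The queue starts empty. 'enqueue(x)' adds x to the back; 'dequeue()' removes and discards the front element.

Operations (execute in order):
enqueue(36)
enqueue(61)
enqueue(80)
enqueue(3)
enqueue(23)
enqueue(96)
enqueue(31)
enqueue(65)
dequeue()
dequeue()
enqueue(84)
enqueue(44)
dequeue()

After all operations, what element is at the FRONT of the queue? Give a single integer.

Answer: 3

Derivation:
enqueue(36): queue = [36]
enqueue(61): queue = [36, 61]
enqueue(80): queue = [36, 61, 80]
enqueue(3): queue = [36, 61, 80, 3]
enqueue(23): queue = [36, 61, 80, 3, 23]
enqueue(96): queue = [36, 61, 80, 3, 23, 96]
enqueue(31): queue = [36, 61, 80, 3, 23, 96, 31]
enqueue(65): queue = [36, 61, 80, 3, 23, 96, 31, 65]
dequeue(): queue = [61, 80, 3, 23, 96, 31, 65]
dequeue(): queue = [80, 3, 23, 96, 31, 65]
enqueue(84): queue = [80, 3, 23, 96, 31, 65, 84]
enqueue(44): queue = [80, 3, 23, 96, 31, 65, 84, 44]
dequeue(): queue = [3, 23, 96, 31, 65, 84, 44]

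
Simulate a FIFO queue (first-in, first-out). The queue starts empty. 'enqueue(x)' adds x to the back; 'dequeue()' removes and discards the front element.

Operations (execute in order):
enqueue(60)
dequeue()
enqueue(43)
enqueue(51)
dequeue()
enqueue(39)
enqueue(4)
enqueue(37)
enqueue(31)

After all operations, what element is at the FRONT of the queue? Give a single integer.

Answer: 51

Derivation:
enqueue(60): queue = [60]
dequeue(): queue = []
enqueue(43): queue = [43]
enqueue(51): queue = [43, 51]
dequeue(): queue = [51]
enqueue(39): queue = [51, 39]
enqueue(4): queue = [51, 39, 4]
enqueue(37): queue = [51, 39, 4, 37]
enqueue(31): queue = [51, 39, 4, 37, 31]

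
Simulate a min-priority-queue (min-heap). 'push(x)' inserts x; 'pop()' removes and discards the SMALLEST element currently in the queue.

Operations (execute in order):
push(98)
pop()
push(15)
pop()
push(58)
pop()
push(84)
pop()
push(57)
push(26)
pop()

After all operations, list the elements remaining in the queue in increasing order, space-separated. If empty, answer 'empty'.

Answer: 57

Derivation:
push(98): heap contents = [98]
pop() → 98: heap contents = []
push(15): heap contents = [15]
pop() → 15: heap contents = []
push(58): heap contents = [58]
pop() → 58: heap contents = []
push(84): heap contents = [84]
pop() → 84: heap contents = []
push(57): heap contents = [57]
push(26): heap contents = [26, 57]
pop() → 26: heap contents = [57]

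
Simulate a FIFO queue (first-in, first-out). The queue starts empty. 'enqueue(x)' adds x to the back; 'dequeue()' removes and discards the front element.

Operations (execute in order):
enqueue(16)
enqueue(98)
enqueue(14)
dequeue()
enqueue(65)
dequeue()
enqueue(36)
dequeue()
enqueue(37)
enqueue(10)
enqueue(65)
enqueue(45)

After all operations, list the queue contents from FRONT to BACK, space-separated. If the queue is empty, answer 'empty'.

enqueue(16): [16]
enqueue(98): [16, 98]
enqueue(14): [16, 98, 14]
dequeue(): [98, 14]
enqueue(65): [98, 14, 65]
dequeue(): [14, 65]
enqueue(36): [14, 65, 36]
dequeue(): [65, 36]
enqueue(37): [65, 36, 37]
enqueue(10): [65, 36, 37, 10]
enqueue(65): [65, 36, 37, 10, 65]
enqueue(45): [65, 36, 37, 10, 65, 45]

Answer: 65 36 37 10 65 45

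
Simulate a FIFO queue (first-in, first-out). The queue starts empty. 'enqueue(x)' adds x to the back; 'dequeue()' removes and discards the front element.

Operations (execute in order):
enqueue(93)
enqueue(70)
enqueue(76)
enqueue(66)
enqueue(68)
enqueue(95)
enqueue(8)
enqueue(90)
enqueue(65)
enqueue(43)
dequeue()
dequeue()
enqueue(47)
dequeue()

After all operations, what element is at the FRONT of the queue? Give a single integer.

enqueue(93): queue = [93]
enqueue(70): queue = [93, 70]
enqueue(76): queue = [93, 70, 76]
enqueue(66): queue = [93, 70, 76, 66]
enqueue(68): queue = [93, 70, 76, 66, 68]
enqueue(95): queue = [93, 70, 76, 66, 68, 95]
enqueue(8): queue = [93, 70, 76, 66, 68, 95, 8]
enqueue(90): queue = [93, 70, 76, 66, 68, 95, 8, 90]
enqueue(65): queue = [93, 70, 76, 66, 68, 95, 8, 90, 65]
enqueue(43): queue = [93, 70, 76, 66, 68, 95, 8, 90, 65, 43]
dequeue(): queue = [70, 76, 66, 68, 95, 8, 90, 65, 43]
dequeue(): queue = [76, 66, 68, 95, 8, 90, 65, 43]
enqueue(47): queue = [76, 66, 68, 95, 8, 90, 65, 43, 47]
dequeue(): queue = [66, 68, 95, 8, 90, 65, 43, 47]

Answer: 66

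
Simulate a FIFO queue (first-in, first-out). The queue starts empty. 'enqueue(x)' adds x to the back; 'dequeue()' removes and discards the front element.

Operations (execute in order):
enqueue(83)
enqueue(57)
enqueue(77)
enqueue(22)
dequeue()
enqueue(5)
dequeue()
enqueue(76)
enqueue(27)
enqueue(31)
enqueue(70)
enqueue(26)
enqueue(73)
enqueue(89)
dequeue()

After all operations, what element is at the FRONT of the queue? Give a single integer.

enqueue(83): queue = [83]
enqueue(57): queue = [83, 57]
enqueue(77): queue = [83, 57, 77]
enqueue(22): queue = [83, 57, 77, 22]
dequeue(): queue = [57, 77, 22]
enqueue(5): queue = [57, 77, 22, 5]
dequeue(): queue = [77, 22, 5]
enqueue(76): queue = [77, 22, 5, 76]
enqueue(27): queue = [77, 22, 5, 76, 27]
enqueue(31): queue = [77, 22, 5, 76, 27, 31]
enqueue(70): queue = [77, 22, 5, 76, 27, 31, 70]
enqueue(26): queue = [77, 22, 5, 76, 27, 31, 70, 26]
enqueue(73): queue = [77, 22, 5, 76, 27, 31, 70, 26, 73]
enqueue(89): queue = [77, 22, 5, 76, 27, 31, 70, 26, 73, 89]
dequeue(): queue = [22, 5, 76, 27, 31, 70, 26, 73, 89]

Answer: 22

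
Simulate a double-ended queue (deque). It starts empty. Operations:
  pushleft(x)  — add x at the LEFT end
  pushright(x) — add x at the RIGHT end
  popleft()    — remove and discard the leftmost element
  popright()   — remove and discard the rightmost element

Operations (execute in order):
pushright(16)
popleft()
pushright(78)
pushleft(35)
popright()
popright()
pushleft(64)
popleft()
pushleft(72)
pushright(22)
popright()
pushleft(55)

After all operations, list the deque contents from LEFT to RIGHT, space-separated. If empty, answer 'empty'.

pushright(16): [16]
popleft(): []
pushright(78): [78]
pushleft(35): [35, 78]
popright(): [35]
popright(): []
pushleft(64): [64]
popleft(): []
pushleft(72): [72]
pushright(22): [72, 22]
popright(): [72]
pushleft(55): [55, 72]

Answer: 55 72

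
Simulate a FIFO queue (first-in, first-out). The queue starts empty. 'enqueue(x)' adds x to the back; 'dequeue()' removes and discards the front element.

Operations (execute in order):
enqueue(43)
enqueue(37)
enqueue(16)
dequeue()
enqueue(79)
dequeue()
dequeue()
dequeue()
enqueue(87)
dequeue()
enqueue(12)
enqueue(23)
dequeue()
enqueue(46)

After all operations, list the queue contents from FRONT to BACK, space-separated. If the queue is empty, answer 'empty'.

enqueue(43): [43]
enqueue(37): [43, 37]
enqueue(16): [43, 37, 16]
dequeue(): [37, 16]
enqueue(79): [37, 16, 79]
dequeue(): [16, 79]
dequeue(): [79]
dequeue(): []
enqueue(87): [87]
dequeue(): []
enqueue(12): [12]
enqueue(23): [12, 23]
dequeue(): [23]
enqueue(46): [23, 46]

Answer: 23 46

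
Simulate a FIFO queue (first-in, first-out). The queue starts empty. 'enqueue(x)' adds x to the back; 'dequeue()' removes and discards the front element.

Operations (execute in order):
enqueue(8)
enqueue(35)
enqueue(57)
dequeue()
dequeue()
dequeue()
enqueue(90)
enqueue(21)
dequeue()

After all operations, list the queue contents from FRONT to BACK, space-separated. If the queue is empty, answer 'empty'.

Answer: 21

Derivation:
enqueue(8): [8]
enqueue(35): [8, 35]
enqueue(57): [8, 35, 57]
dequeue(): [35, 57]
dequeue(): [57]
dequeue(): []
enqueue(90): [90]
enqueue(21): [90, 21]
dequeue(): [21]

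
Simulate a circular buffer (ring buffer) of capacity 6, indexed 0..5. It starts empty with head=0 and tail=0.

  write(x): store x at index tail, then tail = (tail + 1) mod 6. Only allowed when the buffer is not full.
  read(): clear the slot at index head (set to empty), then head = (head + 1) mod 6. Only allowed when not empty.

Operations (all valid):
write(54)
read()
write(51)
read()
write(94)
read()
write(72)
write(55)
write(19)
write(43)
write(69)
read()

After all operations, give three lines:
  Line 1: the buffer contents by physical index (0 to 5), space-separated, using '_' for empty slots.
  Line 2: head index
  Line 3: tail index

write(54): buf=[54 _ _ _ _ _], head=0, tail=1, size=1
read(): buf=[_ _ _ _ _ _], head=1, tail=1, size=0
write(51): buf=[_ 51 _ _ _ _], head=1, tail=2, size=1
read(): buf=[_ _ _ _ _ _], head=2, tail=2, size=0
write(94): buf=[_ _ 94 _ _ _], head=2, tail=3, size=1
read(): buf=[_ _ _ _ _ _], head=3, tail=3, size=0
write(72): buf=[_ _ _ 72 _ _], head=3, tail=4, size=1
write(55): buf=[_ _ _ 72 55 _], head=3, tail=5, size=2
write(19): buf=[_ _ _ 72 55 19], head=3, tail=0, size=3
write(43): buf=[43 _ _ 72 55 19], head=3, tail=1, size=4
write(69): buf=[43 69 _ 72 55 19], head=3, tail=2, size=5
read(): buf=[43 69 _ _ 55 19], head=4, tail=2, size=4

Answer: 43 69 _ _ 55 19
4
2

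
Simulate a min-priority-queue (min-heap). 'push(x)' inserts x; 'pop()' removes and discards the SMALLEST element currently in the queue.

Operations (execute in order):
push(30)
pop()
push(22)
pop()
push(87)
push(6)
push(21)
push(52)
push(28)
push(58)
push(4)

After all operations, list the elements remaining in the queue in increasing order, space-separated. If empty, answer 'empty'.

Answer: 4 6 21 28 52 58 87

Derivation:
push(30): heap contents = [30]
pop() → 30: heap contents = []
push(22): heap contents = [22]
pop() → 22: heap contents = []
push(87): heap contents = [87]
push(6): heap contents = [6, 87]
push(21): heap contents = [6, 21, 87]
push(52): heap contents = [6, 21, 52, 87]
push(28): heap contents = [6, 21, 28, 52, 87]
push(58): heap contents = [6, 21, 28, 52, 58, 87]
push(4): heap contents = [4, 6, 21, 28, 52, 58, 87]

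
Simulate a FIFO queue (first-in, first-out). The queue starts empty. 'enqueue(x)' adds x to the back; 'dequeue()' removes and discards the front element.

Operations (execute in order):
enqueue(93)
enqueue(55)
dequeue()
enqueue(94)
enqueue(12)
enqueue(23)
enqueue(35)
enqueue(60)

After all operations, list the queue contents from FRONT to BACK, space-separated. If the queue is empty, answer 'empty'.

enqueue(93): [93]
enqueue(55): [93, 55]
dequeue(): [55]
enqueue(94): [55, 94]
enqueue(12): [55, 94, 12]
enqueue(23): [55, 94, 12, 23]
enqueue(35): [55, 94, 12, 23, 35]
enqueue(60): [55, 94, 12, 23, 35, 60]

Answer: 55 94 12 23 35 60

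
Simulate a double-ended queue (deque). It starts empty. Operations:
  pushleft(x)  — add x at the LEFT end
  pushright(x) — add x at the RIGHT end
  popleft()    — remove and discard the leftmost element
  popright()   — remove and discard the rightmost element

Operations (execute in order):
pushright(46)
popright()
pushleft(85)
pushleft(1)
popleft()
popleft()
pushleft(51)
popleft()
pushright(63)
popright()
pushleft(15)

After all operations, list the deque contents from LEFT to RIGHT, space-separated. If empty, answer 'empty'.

pushright(46): [46]
popright(): []
pushleft(85): [85]
pushleft(1): [1, 85]
popleft(): [85]
popleft(): []
pushleft(51): [51]
popleft(): []
pushright(63): [63]
popright(): []
pushleft(15): [15]

Answer: 15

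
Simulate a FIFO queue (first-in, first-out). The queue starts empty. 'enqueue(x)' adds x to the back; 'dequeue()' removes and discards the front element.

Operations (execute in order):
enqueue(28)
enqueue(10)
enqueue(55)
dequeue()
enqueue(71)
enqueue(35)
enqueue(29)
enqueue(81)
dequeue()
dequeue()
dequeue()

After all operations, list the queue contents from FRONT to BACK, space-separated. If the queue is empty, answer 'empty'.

enqueue(28): [28]
enqueue(10): [28, 10]
enqueue(55): [28, 10, 55]
dequeue(): [10, 55]
enqueue(71): [10, 55, 71]
enqueue(35): [10, 55, 71, 35]
enqueue(29): [10, 55, 71, 35, 29]
enqueue(81): [10, 55, 71, 35, 29, 81]
dequeue(): [55, 71, 35, 29, 81]
dequeue(): [71, 35, 29, 81]
dequeue(): [35, 29, 81]

Answer: 35 29 81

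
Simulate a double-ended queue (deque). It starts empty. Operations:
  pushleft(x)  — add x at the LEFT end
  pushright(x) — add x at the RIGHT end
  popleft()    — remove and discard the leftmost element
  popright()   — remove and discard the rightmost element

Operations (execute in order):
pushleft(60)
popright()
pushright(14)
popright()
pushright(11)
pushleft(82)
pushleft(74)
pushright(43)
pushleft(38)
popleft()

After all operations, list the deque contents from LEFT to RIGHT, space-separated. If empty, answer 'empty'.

Answer: 74 82 11 43

Derivation:
pushleft(60): [60]
popright(): []
pushright(14): [14]
popright(): []
pushright(11): [11]
pushleft(82): [82, 11]
pushleft(74): [74, 82, 11]
pushright(43): [74, 82, 11, 43]
pushleft(38): [38, 74, 82, 11, 43]
popleft(): [74, 82, 11, 43]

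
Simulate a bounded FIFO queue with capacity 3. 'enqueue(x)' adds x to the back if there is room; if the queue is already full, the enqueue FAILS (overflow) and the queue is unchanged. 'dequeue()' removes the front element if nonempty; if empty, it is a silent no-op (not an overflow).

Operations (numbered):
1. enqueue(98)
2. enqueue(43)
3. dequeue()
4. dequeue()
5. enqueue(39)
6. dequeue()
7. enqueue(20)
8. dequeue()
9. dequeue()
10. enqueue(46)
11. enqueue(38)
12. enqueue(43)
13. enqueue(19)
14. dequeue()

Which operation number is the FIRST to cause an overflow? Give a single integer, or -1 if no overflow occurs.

Answer: 13

Derivation:
1. enqueue(98): size=1
2. enqueue(43): size=2
3. dequeue(): size=1
4. dequeue(): size=0
5. enqueue(39): size=1
6. dequeue(): size=0
7. enqueue(20): size=1
8. dequeue(): size=0
9. dequeue(): empty, no-op, size=0
10. enqueue(46): size=1
11. enqueue(38): size=2
12. enqueue(43): size=3
13. enqueue(19): size=3=cap → OVERFLOW (fail)
14. dequeue(): size=2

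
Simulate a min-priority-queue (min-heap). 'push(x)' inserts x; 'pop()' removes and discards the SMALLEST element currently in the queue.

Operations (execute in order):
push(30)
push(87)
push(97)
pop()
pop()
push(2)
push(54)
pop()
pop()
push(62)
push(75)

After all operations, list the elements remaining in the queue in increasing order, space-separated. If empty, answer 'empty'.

push(30): heap contents = [30]
push(87): heap contents = [30, 87]
push(97): heap contents = [30, 87, 97]
pop() → 30: heap contents = [87, 97]
pop() → 87: heap contents = [97]
push(2): heap contents = [2, 97]
push(54): heap contents = [2, 54, 97]
pop() → 2: heap contents = [54, 97]
pop() → 54: heap contents = [97]
push(62): heap contents = [62, 97]
push(75): heap contents = [62, 75, 97]

Answer: 62 75 97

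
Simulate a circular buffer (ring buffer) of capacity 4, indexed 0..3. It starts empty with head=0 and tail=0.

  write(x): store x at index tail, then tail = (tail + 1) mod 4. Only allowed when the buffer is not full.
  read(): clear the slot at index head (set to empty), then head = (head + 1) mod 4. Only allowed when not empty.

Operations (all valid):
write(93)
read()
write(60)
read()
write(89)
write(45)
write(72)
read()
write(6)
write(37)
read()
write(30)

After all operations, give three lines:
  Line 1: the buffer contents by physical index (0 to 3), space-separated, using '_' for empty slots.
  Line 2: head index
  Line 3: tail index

Answer: 72 6 37 30
0
0

Derivation:
write(93): buf=[93 _ _ _], head=0, tail=1, size=1
read(): buf=[_ _ _ _], head=1, tail=1, size=0
write(60): buf=[_ 60 _ _], head=1, tail=2, size=1
read(): buf=[_ _ _ _], head=2, tail=2, size=0
write(89): buf=[_ _ 89 _], head=2, tail=3, size=1
write(45): buf=[_ _ 89 45], head=2, tail=0, size=2
write(72): buf=[72 _ 89 45], head=2, tail=1, size=3
read(): buf=[72 _ _ 45], head=3, tail=1, size=2
write(6): buf=[72 6 _ 45], head=3, tail=2, size=3
write(37): buf=[72 6 37 45], head=3, tail=3, size=4
read(): buf=[72 6 37 _], head=0, tail=3, size=3
write(30): buf=[72 6 37 30], head=0, tail=0, size=4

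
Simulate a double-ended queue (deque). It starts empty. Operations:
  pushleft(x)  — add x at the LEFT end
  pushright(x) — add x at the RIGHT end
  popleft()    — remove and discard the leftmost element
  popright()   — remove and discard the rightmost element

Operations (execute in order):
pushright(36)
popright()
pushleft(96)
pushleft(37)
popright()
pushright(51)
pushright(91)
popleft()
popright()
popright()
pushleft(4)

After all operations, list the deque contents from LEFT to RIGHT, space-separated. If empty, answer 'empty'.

pushright(36): [36]
popright(): []
pushleft(96): [96]
pushleft(37): [37, 96]
popright(): [37]
pushright(51): [37, 51]
pushright(91): [37, 51, 91]
popleft(): [51, 91]
popright(): [51]
popright(): []
pushleft(4): [4]

Answer: 4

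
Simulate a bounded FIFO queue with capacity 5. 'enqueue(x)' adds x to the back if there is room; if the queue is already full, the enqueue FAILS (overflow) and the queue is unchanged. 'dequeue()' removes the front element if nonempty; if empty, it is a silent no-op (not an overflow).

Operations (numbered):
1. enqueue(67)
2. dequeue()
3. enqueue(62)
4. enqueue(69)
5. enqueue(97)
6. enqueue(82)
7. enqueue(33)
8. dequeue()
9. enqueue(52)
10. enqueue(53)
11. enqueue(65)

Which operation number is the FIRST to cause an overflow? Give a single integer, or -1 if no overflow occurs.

Answer: 10

Derivation:
1. enqueue(67): size=1
2. dequeue(): size=0
3. enqueue(62): size=1
4. enqueue(69): size=2
5. enqueue(97): size=3
6. enqueue(82): size=4
7. enqueue(33): size=5
8. dequeue(): size=4
9. enqueue(52): size=5
10. enqueue(53): size=5=cap → OVERFLOW (fail)
11. enqueue(65): size=5=cap → OVERFLOW (fail)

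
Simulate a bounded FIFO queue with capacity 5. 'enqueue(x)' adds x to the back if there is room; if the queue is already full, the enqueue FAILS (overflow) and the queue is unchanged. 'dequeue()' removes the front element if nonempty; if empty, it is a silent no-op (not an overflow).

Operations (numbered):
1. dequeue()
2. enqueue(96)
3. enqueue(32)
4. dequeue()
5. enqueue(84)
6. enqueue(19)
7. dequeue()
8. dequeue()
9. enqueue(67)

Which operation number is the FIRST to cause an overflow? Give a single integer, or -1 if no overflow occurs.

1. dequeue(): empty, no-op, size=0
2. enqueue(96): size=1
3. enqueue(32): size=2
4. dequeue(): size=1
5. enqueue(84): size=2
6. enqueue(19): size=3
7. dequeue(): size=2
8. dequeue(): size=1
9. enqueue(67): size=2

Answer: -1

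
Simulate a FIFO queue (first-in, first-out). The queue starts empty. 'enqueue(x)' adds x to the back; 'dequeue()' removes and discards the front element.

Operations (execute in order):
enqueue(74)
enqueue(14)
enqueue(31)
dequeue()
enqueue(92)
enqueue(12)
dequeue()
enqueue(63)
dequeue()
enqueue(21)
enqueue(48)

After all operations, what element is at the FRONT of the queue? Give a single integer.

enqueue(74): queue = [74]
enqueue(14): queue = [74, 14]
enqueue(31): queue = [74, 14, 31]
dequeue(): queue = [14, 31]
enqueue(92): queue = [14, 31, 92]
enqueue(12): queue = [14, 31, 92, 12]
dequeue(): queue = [31, 92, 12]
enqueue(63): queue = [31, 92, 12, 63]
dequeue(): queue = [92, 12, 63]
enqueue(21): queue = [92, 12, 63, 21]
enqueue(48): queue = [92, 12, 63, 21, 48]

Answer: 92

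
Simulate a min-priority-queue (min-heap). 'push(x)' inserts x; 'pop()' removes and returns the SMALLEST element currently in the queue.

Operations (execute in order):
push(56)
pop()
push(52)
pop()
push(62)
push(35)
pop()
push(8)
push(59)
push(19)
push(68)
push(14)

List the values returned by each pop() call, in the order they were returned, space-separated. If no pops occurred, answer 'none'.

push(56): heap contents = [56]
pop() → 56: heap contents = []
push(52): heap contents = [52]
pop() → 52: heap contents = []
push(62): heap contents = [62]
push(35): heap contents = [35, 62]
pop() → 35: heap contents = [62]
push(8): heap contents = [8, 62]
push(59): heap contents = [8, 59, 62]
push(19): heap contents = [8, 19, 59, 62]
push(68): heap contents = [8, 19, 59, 62, 68]
push(14): heap contents = [8, 14, 19, 59, 62, 68]

Answer: 56 52 35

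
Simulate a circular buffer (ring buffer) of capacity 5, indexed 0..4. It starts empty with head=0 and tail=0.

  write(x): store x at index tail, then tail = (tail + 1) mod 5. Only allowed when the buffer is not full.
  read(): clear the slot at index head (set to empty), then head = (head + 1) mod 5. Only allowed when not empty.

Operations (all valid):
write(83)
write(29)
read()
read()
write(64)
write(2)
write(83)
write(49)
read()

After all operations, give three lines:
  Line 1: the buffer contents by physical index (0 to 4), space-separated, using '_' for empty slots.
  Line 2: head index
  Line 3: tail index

Answer: 49 _ _ 2 83
3
1

Derivation:
write(83): buf=[83 _ _ _ _], head=0, tail=1, size=1
write(29): buf=[83 29 _ _ _], head=0, tail=2, size=2
read(): buf=[_ 29 _ _ _], head=1, tail=2, size=1
read(): buf=[_ _ _ _ _], head=2, tail=2, size=0
write(64): buf=[_ _ 64 _ _], head=2, tail=3, size=1
write(2): buf=[_ _ 64 2 _], head=2, tail=4, size=2
write(83): buf=[_ _ 64 2 83], head=2, tail=0, size=3
write(49): buf=[49 _ 64 2 83], head=2, tail=1, size=4
read(): buf=[49 _ _ 2 83], head=3, tail=1, size=3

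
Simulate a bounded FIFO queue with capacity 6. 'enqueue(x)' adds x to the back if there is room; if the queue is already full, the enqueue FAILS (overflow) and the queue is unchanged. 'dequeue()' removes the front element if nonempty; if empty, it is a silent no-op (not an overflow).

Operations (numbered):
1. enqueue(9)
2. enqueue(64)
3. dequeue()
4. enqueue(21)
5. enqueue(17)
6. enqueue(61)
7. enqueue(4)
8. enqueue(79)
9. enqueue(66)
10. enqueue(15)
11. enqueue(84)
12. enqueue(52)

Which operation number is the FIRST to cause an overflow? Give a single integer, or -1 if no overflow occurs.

1. enqueue(9): size=1
2. enqueue(64): size=2
3. dequeue(): size=1
4. enqueue(21): size=2
5. enqueue(17): size=3
6. enqueue(61): size=4
7. enqueue(4): size=5
8. enqueue(79): size=6
9. enqueue(66): size=6=cap → OVERFLOW (fail)
10. enqueue(15): size=6=cap → OVERFLOW (fail)
11. enqueue(84): size=6=cap → OVERFLOW (fail)
12. enqueue(52): size=6=cap → OVERFLOW (fail)

Answer: 9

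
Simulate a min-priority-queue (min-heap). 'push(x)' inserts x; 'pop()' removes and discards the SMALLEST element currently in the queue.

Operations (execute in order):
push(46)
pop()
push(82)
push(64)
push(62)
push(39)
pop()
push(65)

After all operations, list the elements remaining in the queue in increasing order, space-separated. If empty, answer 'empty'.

Answer: 62 64 65 82

Derivation:
push(46): heap contents = [46]
pop() → 46: heap contents = []
push(82): heap contents = [82]
push(64): heap contents = [64, 82]
push(62): heap contents = [62, 64, 82]
push(39): heap contents = [39, 62, 64, 82]
pop() → 39: heap contents = [62, 64, 82]
push(65): heap contents = [62, 64, 65, 82]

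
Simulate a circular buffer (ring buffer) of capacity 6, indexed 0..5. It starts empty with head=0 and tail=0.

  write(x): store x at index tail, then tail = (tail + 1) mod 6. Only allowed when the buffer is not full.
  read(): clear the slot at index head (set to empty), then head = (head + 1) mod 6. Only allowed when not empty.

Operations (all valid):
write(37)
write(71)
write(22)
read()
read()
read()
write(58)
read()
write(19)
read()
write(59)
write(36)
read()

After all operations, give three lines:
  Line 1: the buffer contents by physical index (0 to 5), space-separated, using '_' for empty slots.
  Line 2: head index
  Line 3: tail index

Answer: 36 _ _ _ _ _
0
1

Derivation:
write(37): buf=[37 _ _ _ _ _], head=0, tail=1, size=1
write(71): buf=[37 71 _ _ _ _], head=0, tail=2, size=2
write(22): buf=[37 71 22 _ _ _], head=0, tail=3, size=3
read(): buf=[_ 71 22 _ _ _], head=1, tail=3, size=2
read(): buf=[_ _ 22 _ _ _], head=2, tail=3, size=1
read(): buf=[_ _ _ _ _ _], head=3, tail=3, size=0
write(58): buf=[_ _ _ 58 _ _], head=3, tail=4, size=1
read(): buf=[_ _ _ _ _ _], head=4, tail=4, size=0
write(19): buf=[_ _ _ _ 19 _], head=4, tail=5, size=1
read(): buf=[_ _ _ _ _ _], head=5, tail=5, size=0
write(59): buf=[_ _ _ _ _ 59], head=5, tail=0, size=1
write(36): buf=[36 _ _ _ _ 59], head=5, tail=1, size=2
read(): buf=[36 _ _ _ _ _], head=0, tail=1, size=1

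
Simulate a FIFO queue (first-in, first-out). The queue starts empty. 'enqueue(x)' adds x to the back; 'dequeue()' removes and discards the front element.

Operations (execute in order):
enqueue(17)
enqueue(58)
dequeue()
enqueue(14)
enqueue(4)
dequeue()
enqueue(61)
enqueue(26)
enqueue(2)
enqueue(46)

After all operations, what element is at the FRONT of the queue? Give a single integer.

Answer: 14

Derivation:
enqueue(17): queue = [17]
enqueue(58): queue = [17, 58]
dequeue(): queue = [58]
enqueue(14): queue = [58, 14]
enqueue(4): queue = [58, 14, 4]
dequeue(): queue = [14, 4]
enqueue(61): queue = [14, 4, 61]
enqueue(26): queue = [14, 4, 61, 26]
enqueue(2): queue = [14, 4, 61, 26, 2]
enqueue(46): queue = [14, 4, 61, 26, 2, 46]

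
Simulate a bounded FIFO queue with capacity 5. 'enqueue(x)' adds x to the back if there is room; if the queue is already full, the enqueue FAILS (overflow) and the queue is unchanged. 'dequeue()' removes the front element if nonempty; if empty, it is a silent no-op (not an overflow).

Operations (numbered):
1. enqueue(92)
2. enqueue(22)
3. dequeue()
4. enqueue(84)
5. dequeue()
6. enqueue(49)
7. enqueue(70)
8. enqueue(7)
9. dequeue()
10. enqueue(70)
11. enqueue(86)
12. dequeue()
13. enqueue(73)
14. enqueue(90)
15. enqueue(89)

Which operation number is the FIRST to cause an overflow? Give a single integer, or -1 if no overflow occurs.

Answer: 14

Derivation:
1. enqueue(92): size=1
2. enqueue(22): size=2
3. dequeue(): size=1
4. enqueue(84): size=2
5. dequeue(): size=1
6. enqueue(49): size=2
7. enqueue(70): size=3
8. enqueue(7): size=4
9. dequeue(): size=3
10. enqueue(70): size=4
11. enqueue(86): size=5
12. dequeue(): size=4
13. enqueue(73): size=5
14. enqueue(90): size=5=cap → OVERFLOW (fail)
15. enqueue(89): size=5=cap → OVERFLOW (fail)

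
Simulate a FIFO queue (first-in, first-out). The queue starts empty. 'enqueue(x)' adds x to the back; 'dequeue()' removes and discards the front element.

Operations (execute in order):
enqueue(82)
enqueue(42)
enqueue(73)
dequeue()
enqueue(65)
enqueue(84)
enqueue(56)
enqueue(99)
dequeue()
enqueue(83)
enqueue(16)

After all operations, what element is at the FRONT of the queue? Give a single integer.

enqueue(82): queue = [82]
enqueue(42): queue = [82, 42]
enqueue(73): queue = [82, 42, 73]
dequeue(): queue = [42, 73]
enqueue(65): queue = [42, 73, 65]
enqueue(84): queue = [42, 73, 65, 84]
enqueue(56): queue = [42, 73, 65, 84, 56]
enqueue(99): queue = [42, 73, 65, 84, 56, 99]
dequeue(): queue = [73, 65, 84, 56, 99]
enqueue(83): queue = [73, 65, 84, 56, 99, 83]
enqueue(16): queue = [73, 65, 84, 56, 99, 83, 16]

Answer: 73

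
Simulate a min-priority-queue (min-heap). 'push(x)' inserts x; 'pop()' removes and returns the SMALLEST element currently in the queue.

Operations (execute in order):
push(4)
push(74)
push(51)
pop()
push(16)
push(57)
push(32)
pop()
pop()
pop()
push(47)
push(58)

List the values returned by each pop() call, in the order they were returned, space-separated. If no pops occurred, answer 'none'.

push(4): heap contents = [4]
push(74): heap contents = [4, 74]
push(51): heap contents = [4, 51, 74]
pop() → 4: heap contents = [51, 74]
push(16): heap contents = [16, 51, 74]
push(57): heap contents = [16, 51, 57, 74]
push(32): heap contents = [16, 32, 51, 57, 74]
pop() → 16: heap contents = [32, 51, 57, 74]
pop() → 32: heap contents = [51, 57, 74]
pop() → 51: heap contents = [57, 74]
push(47): heap contents = [47, 57, 74]
push(58): heap contents = [47, 57, 58, 74]

Answer: 4 16 32 51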